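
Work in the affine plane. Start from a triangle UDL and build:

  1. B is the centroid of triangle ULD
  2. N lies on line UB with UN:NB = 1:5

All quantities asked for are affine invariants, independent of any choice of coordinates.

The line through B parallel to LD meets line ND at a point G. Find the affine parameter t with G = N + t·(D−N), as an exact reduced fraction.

t = 5/8

Set U = (0, 0), D = (1, 0), L = (0, 1); any affine frame gives the same invariant.
1. B is the centroid of triangle ULD ⇒ B = (1/3, 1/3)
2. N lies on line UB with UN:NB = 1:5 ⇒ N = (1/18, 1/18)
through B parallel to LD: direction (1, -1); meets ND at G = (31/48, 1/48)
G = N + t·(D−N) with t = 5/8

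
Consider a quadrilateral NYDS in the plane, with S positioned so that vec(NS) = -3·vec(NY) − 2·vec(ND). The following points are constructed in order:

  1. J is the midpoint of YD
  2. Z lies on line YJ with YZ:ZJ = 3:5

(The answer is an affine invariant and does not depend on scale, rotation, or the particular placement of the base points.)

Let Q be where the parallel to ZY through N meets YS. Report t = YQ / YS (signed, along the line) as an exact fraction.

Assign N = (0, 0), Y = (1, 0), D = (0, 1), S = (-3, -2) — the answer is frame-independent, so this choice is without loss of generality.
1. J is the midpoint of YD ⇒ J = (1/2, 1/2)
2. Z lies on line YJ with YZ:ZJ = 3:5 ⇒ Z = (13/16, 3/16)
through N parallel to ZY: direction (3/16, -3/16); meets YS at Q = (1/3, -1/3)
Q = Y + t·(S−Y) with t = 1/6

t = 1/6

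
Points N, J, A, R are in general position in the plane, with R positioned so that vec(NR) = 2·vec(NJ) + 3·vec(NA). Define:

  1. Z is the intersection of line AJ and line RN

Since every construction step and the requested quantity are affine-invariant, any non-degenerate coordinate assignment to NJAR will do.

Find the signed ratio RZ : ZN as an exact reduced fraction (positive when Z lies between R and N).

Assign N = (0, 0), J = (1, 0), A = (0, 1), R = (2, 3) — the answer is frame-independent, so this choice is without loss of generality.
1. Z is the intersection of line AJ and line RN ⇒ Z = (2/5, 3/5)
Z = R + t·(N−R) with t = 4/5, so RZ:ZN = t:(1−t) = 4/5:1/5

RZ:ZN = 4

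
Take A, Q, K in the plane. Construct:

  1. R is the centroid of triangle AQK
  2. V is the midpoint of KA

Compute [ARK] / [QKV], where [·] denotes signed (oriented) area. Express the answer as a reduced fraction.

Choose coordinates A = (0, 0), Q = (1, 0), K = (0, 1).
1. R is the centroid of triangle AQK ⇒ R = (1/3, 1/3)
2. V is the midpoint of KA ⇒ V = (0, 1/2)
2·[ARK] = 1/3, 2·[QKV] = 1/2
[ARK]:[QKV] = 1/3:1/2 = 2/3

[ARK]:[QKV] = 2/3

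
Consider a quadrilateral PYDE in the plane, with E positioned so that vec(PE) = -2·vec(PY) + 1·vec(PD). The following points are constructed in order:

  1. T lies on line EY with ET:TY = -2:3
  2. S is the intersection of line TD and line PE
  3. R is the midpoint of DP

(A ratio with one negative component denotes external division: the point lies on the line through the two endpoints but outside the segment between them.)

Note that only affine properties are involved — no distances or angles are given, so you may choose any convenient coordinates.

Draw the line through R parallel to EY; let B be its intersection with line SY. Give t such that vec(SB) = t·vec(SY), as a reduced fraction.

Work in coordinates with P = (0, 0), Y = (1, 0), D = (0, 1), E = (-2, 1).
1. T lies on line EY with ET:TY = -2:3 ⇒ T = (-8, 3)
2. S is the intersection of line TD and line PE ⇒ S = (-4, 2)
3. R is the midpoint of DP ⇒ R = (0, 1/2)
through R parallel to EY: direction (3, -1); meets SY at B = (-3/2, 1)
B = S + t·(Y−S) with t = 1/2

t = 1/2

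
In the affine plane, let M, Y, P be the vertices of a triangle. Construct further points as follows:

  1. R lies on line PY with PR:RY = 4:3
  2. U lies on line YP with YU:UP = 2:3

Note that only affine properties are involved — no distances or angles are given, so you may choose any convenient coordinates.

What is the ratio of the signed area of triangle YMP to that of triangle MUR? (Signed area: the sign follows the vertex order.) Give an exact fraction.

Work in coordinates with M = (0, 0), Y = (1, 0), P = (0, 1).
1. R lies on line PY with PR:RY = 4:3 ⇒ R = (4/7, 3/7)
2. U lies on line YP with YU:UP = 2:3 ⇒ U = (3/5, 2/5)
2·[YMP] = -1, 2·[MUR] = 1/35
[YMP]:[MUR] = -1:1/35 = -35

[YMP]:[MUR] = -35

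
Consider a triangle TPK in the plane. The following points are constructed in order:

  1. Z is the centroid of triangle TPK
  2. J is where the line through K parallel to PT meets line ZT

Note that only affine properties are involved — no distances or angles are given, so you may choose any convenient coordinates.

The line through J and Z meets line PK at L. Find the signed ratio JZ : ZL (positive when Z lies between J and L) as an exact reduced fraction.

Work in coordinates with T = (0, 0), P = (1, 0), K = (0, 1).
1. Z is the centroid of triangle TPK ⇒ Z = (1/3, 1/3)
2. J is where the line through K parallel to PT meets line ZT ⇒ J = (1, 1)
line JZ meets PK at L = (1/2, 1/2)
Z = J + t·(L−J) with t = 4/3, so JZ:ZL = 4/3:-1/3

JZ:ZL = -4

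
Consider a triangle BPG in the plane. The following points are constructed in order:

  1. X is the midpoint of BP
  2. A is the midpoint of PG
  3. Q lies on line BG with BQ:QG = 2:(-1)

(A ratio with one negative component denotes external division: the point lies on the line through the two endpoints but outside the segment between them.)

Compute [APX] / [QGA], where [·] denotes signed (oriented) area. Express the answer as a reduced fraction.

Set B = (0, 0), P = (1, 0), G = (0, 1); any affine frame gives the same invariant.
1. X is the midpoint of BP ⇒ X = (1/2, 0)
2. A is the midpoint of PG ⇒ A = (1/2, 1/2)
3. Q lies on line BG with BQ:QG = 2:(-1) ⇒ Q = (0, 2)
2·[APX] = -1/4, 2·[QGA] = 1/2
[APX]:[QGA] = -1/4:1/2 = -1/2

[APX]:[QGA] = -1/2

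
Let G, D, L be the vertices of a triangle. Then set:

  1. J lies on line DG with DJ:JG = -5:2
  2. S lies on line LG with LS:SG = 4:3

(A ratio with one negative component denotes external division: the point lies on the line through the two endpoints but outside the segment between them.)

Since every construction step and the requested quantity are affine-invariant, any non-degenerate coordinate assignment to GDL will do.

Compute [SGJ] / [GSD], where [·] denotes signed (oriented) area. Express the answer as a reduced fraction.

[SGJ]:[GSD] = 2/3

Choose coordinates G = (0, 0), D = (1, 0), L = (0, 1).
1. J lies on line DG with DJ:JG = -5:2 ⇒ J = (-2/3, 0)
2. S lies on line LG with LS:SG = 4:3 ⇒ S = (0, 3/7)
2·[SGJ] = -2/7, 2·[GSD] = -3/7
[SGJ]:[GSD] = -2/7:-3/7 = 2/3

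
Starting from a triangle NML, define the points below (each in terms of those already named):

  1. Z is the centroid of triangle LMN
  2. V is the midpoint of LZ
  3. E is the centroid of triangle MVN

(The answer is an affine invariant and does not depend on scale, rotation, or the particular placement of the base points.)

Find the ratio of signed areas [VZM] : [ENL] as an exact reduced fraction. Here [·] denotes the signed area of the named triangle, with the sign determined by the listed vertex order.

Choose coordinates N = (0, 0), M = (1, 0), L = (0, 1).
1. Z is the centroid of triangle LMN ⇒ Z = (1/3, 1/3)
2. V is the midpoint of LZ ⇒ V = (1/6, 2/3)
3. E is the centroid of triangle MVN ⇒ E = (7/18, 2/9)
2·[VZM] = 1/6, 2·[ENL] = -7/18
[VZM]:[ENL] = 1/6:-7/18 = -3/7

[VZM]:[ENL] = -3/7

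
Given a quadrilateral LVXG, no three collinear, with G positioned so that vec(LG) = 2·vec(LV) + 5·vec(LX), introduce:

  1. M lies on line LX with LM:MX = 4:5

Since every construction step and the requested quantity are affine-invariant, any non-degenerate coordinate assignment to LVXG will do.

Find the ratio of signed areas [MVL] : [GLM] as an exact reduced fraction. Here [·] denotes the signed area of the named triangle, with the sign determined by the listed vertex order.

[MVL]:[GLM] = 1/2

Work in coordinates with L = (0, 0), V = (1, 0), X = (0, 1), G = (2, 5).
1. M lies on line LX with LM:MX = 4:5 ⇒ M = (0, 4/9)
2·[MVL] = -4/9, 2·[GLM] = -8/9
[MVL]:[GLM] = -4/9:-8/9 = 1/2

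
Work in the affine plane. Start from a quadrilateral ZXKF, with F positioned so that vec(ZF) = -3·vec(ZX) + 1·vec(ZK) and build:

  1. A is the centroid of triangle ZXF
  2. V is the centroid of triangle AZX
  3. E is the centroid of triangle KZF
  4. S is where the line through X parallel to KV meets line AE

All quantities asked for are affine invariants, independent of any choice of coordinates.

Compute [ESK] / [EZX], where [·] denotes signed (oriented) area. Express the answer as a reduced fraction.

Assign Z = (0, 0), X = (1, 0), K = (0, 1), F = (-3, 1) — the answer is frame-independent, so this choice is without loss of generality.
1. A is the centroid of triangle ZXF ⇒ A = (-2/3, 1/3)
2. V is the centroid of triangle AZX ⇒ V = (1/9, 1/9)
3. E is the centroid of triangle KZF ⇒ E = (-1, 2/3)
4. S is where the line through X parallel to KV meets line AE ⇒ S = (25/21, -32/21)
2·[ESK] = 184/63, 2·[EZX] = 2/3
[ESK]:[EZX] = 184/63:2/3 = 92/21

[ESK]:[EZX] = 92/21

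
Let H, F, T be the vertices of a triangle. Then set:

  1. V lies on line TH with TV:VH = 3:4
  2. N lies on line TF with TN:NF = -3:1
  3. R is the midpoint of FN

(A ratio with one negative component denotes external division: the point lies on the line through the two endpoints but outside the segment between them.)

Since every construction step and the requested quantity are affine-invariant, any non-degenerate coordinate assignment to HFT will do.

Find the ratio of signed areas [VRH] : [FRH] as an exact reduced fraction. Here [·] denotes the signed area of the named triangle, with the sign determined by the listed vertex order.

[VRH]:[FRH] = 20/7

Set H = (0, 0), F = (1, 0), T = (0, 1); any affine frame gives the same invariant.
1. V lies on line TH with TV:VH = 3:4 ⇒ V = (0, 4/7)
2. N lies on line TF with TN:NF = -3:1 ⇒ N = (3/2, -1/2)
3. R is the midpoint of FN ⇒ R = (5/4, -1/4)
2·[VRH] = -5/7, 2·[FRH] = -1/4
[VRH]:[FRH] = -5/7:-1/4 = 20/7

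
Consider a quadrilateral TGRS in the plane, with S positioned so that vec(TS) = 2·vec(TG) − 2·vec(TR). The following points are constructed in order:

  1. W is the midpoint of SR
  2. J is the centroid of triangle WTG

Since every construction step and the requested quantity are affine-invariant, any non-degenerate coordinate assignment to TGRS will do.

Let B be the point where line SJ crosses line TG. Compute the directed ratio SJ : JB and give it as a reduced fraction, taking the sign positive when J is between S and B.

Set T = (0, 0), G = (1, 0), R = (0, 1), S = (2, -2); any affine frame gives the same invariant.
1. W is the midpoint of SR ⇒ W = (1, -1/2)
2. J is the centroid of triangle WTG ⇒ J = (2/3, -1/6)
line SJ meets TG at B = (6/11, 0)
J = S + t·(B−S) with t = 11/12, so SJ:JB = 11/12:1/12

SJ:JB = 11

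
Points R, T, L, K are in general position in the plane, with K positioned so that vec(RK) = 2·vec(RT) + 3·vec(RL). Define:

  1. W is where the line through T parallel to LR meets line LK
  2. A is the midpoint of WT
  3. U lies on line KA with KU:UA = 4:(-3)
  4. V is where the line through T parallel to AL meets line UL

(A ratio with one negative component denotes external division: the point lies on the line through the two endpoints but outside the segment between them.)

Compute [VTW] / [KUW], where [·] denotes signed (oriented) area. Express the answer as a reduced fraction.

[VTW]:[KUW] = -2/3

Work in coordinates with R = (0, 0), T = (1, 0), L = (0, 1), K = (2, 3).
1. W is where the line through T parallel to LR meets line LK ⇒ W = (1, 2)
2. A is the midpoint of WT ⇒ A = (1, 1)
3. U lies on line KA with KU:UA = 4:(-3) ⇒ U = (-2, -5)
4. V is where the line through T parallel to AL meets line UL ⇒ V = (-1/3, 0)
2·[VTW] = 8/3, 2·[KUW] = -4
[VTW]:[KUW] = 8/3:-4 = -2/3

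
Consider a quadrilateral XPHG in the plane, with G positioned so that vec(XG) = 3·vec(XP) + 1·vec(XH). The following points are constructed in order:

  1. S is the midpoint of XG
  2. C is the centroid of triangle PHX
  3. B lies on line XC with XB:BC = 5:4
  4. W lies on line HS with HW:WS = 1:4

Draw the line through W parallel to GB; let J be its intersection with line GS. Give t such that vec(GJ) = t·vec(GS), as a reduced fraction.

t = -259/25

Choose coordinates X = (0, 0), P = (1, 0), H = (0, 1), G = (3, 1).
1. S is the midpoint of XG ⇒ S = (3/2, 1/2)
2. C is the centroid of triangle PHX ⇒ C = (1/3, 1/3)
3. B lies on line XC with XB:BC = 5:4 ⇒ B = (5/27, 5/27)
4. W lies on line HS with HW:WS = 1:4 ⇒ W = (3/10, 9/10)
through W parallel to GB: direction (-76/27, -22/27); meets GS at J = (927/50, 309/50)
J = G + t·(S−G) with t = -259/25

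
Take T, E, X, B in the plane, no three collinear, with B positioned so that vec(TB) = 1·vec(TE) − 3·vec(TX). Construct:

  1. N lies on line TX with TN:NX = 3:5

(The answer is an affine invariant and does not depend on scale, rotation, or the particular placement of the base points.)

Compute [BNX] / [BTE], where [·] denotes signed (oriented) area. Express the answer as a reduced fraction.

Choose coordinates T = (0, 0), E = (1, 0), X = (0, 1), B = (1, -3).
1. N lies on line TX with TN:NX = 3:5 ⇒ N = (0, 3/8)
2·[BNX] = -5/8, 2·[BTE] = -3
[BNX]:[BTE] = -5/8:-3 = 5/24

[BNX]:[BTE] = 5/24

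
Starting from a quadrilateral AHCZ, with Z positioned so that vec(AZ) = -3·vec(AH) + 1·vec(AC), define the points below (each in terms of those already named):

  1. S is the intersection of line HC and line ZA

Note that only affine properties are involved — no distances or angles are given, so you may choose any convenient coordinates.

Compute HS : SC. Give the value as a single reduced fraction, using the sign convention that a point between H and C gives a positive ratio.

HS:SC = -1/3

Choose coordinates A = (0, 0), H = (1, 0), C = (0, 1), Z = (-3, 1).
1. S is the intersection of line HC and line ZA ⇒ S = (3/2, -1/2)
S = H + t·(C−H) with t = -1/2, so HS:SC = t:(1−t) = -1/2:3/2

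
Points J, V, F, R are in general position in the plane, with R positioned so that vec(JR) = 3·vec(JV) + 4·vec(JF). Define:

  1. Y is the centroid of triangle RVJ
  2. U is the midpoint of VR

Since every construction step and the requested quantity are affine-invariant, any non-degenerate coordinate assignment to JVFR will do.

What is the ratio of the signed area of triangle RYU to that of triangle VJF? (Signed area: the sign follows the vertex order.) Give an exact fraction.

Set J = (0, 0), V = (1, 0), F = (0, 1), R = (3, 4); any affine frame gives the same invariant.
1. Y is the centroid of triangle RVJ ⇒ Y = (4/3, 4/3)
2. U is the midpoint of VR ⇒ U = (2, 2)
2·[RYU] = 2/3, 2·[VJF] = -1
[RYU]:[VJF] = 2/3:-1 = -2/3

[RYU]:[VJF] = -2/3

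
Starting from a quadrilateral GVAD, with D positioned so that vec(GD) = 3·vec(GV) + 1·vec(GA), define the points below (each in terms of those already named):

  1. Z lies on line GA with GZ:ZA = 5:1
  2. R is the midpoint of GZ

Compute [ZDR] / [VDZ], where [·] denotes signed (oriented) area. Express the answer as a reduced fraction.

[ZDR]:[VDZ] = -15/32

Set G = (0, 0), V = (1, 0), A = (0, 1), D = (3, 1); any affine frame gives the same invariant.
1. Z lies on line GA with GZ:ZA = 5:1 ⇒ Z = (0, 5/6)
2. R is the midpoint of GZ ⇒ R = (0, 5/12)
2·[ZDR] = -5/4, 2·[VDZ] = 8/3
[ZDR]:[VDZ] = -5/4:8/3 = -15/32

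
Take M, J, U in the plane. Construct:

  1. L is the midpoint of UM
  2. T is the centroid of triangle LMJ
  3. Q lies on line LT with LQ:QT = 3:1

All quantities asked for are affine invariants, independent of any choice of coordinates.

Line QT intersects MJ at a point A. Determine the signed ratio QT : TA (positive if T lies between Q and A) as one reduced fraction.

Choose coordinates M = (0, 0), J = (1, 0), U = (0, 1).
1. L is the midpoint of UM ⇒ L = (0, 1/2)
2. T is the centroid of triangle LMJ ⇒ T = (1/3, 1/6)
3. Q lies on line LT with LQ:QT = 3:1 ⇒ Q = (1/4, 1/4)
line QT meets MJ at A = (1/2, 0)
T = Q + t·(A−Q) with t = 1/3, so QT:TA = 1/3:2/3

QT:TA = 1/2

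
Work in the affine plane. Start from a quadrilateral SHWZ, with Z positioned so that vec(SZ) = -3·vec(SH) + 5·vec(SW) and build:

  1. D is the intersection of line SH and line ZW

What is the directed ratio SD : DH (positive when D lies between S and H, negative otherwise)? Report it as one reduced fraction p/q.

Choose coordinates S = (0, 0), H = (1, 0), W = (0, 1), Z = (-3, 5).
1. D is the intersection of line SH and line ZW ⇒ D = (3/4, 0)
D = S + t·(H−S) with t = 3/4, so SD:DH = t:(1−t) = 3/4:1/4

SD:DH = 3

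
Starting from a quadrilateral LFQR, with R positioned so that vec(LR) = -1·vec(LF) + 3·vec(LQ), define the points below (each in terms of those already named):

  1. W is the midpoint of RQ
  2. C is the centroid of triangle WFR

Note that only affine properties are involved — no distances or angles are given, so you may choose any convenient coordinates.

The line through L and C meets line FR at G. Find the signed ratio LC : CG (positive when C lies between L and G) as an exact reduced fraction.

Assign L = (0, 0), F = (1, 0), Q = (0, 1), R = (-1, 3) — the answer is frame-independent, so this choice is without loss of generality.
1. W is the midpoint of RQ ⇒ W = (-1/2, 2)
2. C is the centroid of triangle WFR ⇒ C = (-1/6, 5/3)
line LC meets FR at G = (-3/17, 30/17)
C = L + t·(G−L) with t = 17/18, so LC:CG = 17/18:1/18

LC:CG = 17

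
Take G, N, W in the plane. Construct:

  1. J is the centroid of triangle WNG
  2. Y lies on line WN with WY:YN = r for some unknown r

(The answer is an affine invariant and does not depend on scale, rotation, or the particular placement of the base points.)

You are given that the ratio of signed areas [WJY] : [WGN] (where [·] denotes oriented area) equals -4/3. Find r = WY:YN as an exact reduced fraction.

r = -4/5

Choose coordinates G = (0, 0), N = (1, 0), W = (0, 1).
1. J is the centroid of triangle WNG ⇒ J = (1/3, 1/3)
2. With WY:YN = r, write λ = r/(r+1) so Y = W + λ·(N−W); Y is affine-linear in λ
Every point depending on Y is an affine combination of Y and λ-independent points, so each such coordinate is linear in λ; the λ² term in each signed area is a multiple of (N−W)×(N−W) = 0, so 2·[WJY] and 2·[WGN] are each linear in λ. Evaluating at λ=0 and λ=1:
  2·[WJY] = 1/3·λ,   2·[WGN] = 1
So [WJY]:[WGN] = (1/3·λ) / (1). Setting this equal to -4/3:
  1/3·λ = -4/3·(1)  ⇒  λ = -4
Then r = λ/(1−λ) = (-4)/(5) = -4/5. Check: with r = -4/5, Y = (-4, 5) and [WJY]:[WGN] = -4/3 as required.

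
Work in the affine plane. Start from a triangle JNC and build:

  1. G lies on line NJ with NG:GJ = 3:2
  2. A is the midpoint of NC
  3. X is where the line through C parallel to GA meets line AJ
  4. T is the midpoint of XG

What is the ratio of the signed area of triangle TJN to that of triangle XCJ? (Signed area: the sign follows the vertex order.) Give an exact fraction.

[TJN]:[XCJ] = 1/2

Choose coordinates J = (0, 0), N = (1, 0), C = (0, 1).
1. G lies on line NJ with NG:GJ = 3:2 ⇒ G = (2/5, 0)
2. A is the midpoint of NC ⇒ A = (1/2, 1/2)
3. X is where the line through C parallel to GA meets line AJ ⇒ X = (-1/4, -1/4)
4. T is the midpoint of XG ⇒ T = (3/40, -1/8)
2·[TJN] = -1/8, 2·[XCJ] = -1/4
[TJN]:[XCJ] = -1/8:-1/4 = 1/2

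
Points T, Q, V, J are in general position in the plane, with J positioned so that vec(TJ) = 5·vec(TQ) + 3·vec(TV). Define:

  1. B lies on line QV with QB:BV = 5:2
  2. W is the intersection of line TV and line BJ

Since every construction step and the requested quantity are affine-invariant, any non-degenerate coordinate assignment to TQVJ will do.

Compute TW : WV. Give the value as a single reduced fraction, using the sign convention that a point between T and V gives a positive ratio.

TW:WV = 19/14

Work in coordinates with T = (0, 0), Q = (1, 0), V = (0, 1), J = (5, 3).
1. B lies on line QV with QB:BV = 5:2 ⇒ B = (2/7, 5/7)
2. W is the intersection of line TV and line BJ ⇒ W = (0, 19/33)
W = T + t·(V−T) with t = 19/33, so TW:WV = t:(1−t) = 19/33:14/33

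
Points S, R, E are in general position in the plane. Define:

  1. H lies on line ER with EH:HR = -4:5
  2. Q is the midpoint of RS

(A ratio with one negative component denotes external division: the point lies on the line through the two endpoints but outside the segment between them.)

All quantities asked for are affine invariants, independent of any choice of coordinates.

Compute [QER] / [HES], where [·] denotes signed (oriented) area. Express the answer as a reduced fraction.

[QER]:[HES] = 1/8

Assign S = (0, 0), R = (1, 0), E = (0, 1) — the answer is frame-independent, so this choice is without loss of generality.
1. H lies on line ER with EH:HR = -4:5 ⇒ H = (-4, 5)
2. Q is the midpoint of RS ⇒ Q = (1/2, 0)
2·[QER] = -1/2, 2·[HES] = -4
[QER]:[HES] = -1/2:-4 = 1/8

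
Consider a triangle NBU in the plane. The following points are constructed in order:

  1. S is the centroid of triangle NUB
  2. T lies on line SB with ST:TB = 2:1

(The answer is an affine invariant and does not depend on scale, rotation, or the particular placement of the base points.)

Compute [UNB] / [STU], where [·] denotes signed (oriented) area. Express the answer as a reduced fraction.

[UNB]:[STU] = 9/2

Work in coordinates with N = (0, 0), B = (1, 0), U = (0, 1).
1. S is the centroid of triangle NUB ⇒ S = (1/3, 1/3)
2. T lies on line SB with ST:TB = 2:1 ⇒ T = (7/9, 1/9)
2·[UNB] = 1, 2·[STU] = 2/9
[UNB]:[STU] = 1:2/9 = 9/2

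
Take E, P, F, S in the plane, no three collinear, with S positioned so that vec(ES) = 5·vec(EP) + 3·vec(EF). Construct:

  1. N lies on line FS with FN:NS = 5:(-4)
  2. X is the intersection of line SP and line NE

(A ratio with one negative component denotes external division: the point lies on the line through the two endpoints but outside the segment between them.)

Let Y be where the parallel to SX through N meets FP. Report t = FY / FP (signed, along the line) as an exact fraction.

Work in coordinates with E = (0, 0), P = (1, 0), F = (0, 1), S = (5, 3).
1. N lies on line FS with FN:NS = 5:(-4) ⇒ N = (25, 11)
2. X is the intersection of line SP and line NE ⇒ X = (75/31, 33/31)
through N parallel to SX: direction (-80/31, -60/31); meets FP at Y = (5, -4)
Y = F + t·(P−F) with t = 5

t = 5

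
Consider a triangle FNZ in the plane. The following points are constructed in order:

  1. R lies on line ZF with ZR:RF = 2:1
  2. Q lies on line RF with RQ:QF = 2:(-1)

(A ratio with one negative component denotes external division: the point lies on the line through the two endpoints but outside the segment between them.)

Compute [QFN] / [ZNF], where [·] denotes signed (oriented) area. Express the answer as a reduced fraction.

[QFN]:[ZNF] = 1/3

Work in coordinates with F = (0, 0), N = (1, 0), Z = (0, 1).
1. R lies on line ZF with ZR:RF = 2:1 ⇒ R = (0, 1/3)
2. Q lies on line RF with RQ:QF = 2:(-1) ⇒ Q = (0, -1/3)
2·[QFN] = -1/3, 2·[ZNF] = -1
[QFN]:[ZNF] = -1/3:-1 = 1/3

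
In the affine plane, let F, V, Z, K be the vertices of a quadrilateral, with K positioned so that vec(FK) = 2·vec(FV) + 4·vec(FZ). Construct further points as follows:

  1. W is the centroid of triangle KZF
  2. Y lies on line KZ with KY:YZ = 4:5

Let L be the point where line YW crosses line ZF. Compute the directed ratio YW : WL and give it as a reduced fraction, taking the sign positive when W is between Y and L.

Choose coordinates F = (0, 0), V = (1, 0), Z = (0, 1), K = (2, 4).
1. W is the centroid of triangle KZF ⇒ W = (2/3, 5/3)
2. Y lies on line KZ with KY:YZ = 4:5 ⇒ Y = (10/9, 8/3)
line YW meets ZF at L = (0, 1/6)
W = Y + t·(L−Y) with t = 2/5, so YW:WL = 2/5:3/5

YW:WL = 2/3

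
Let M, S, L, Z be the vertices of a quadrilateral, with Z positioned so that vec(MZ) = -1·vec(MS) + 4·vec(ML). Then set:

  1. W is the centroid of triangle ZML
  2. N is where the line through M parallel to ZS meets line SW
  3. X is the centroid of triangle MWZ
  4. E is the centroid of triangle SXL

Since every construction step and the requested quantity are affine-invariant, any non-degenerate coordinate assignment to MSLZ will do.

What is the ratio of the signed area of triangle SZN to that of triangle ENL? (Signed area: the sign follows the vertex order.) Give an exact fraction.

Assign M = (0, 0), S = (1, 0), L = (0, 1), Z = (-1, 4) — the answer is frame-independent, so this choice is without loss of generality.
1. W is the centroid of triangle ZML ⇒ W = (-1/3, 5/3)
2. N is where the line through M parallel to ZS meets line SW ⇒ N = (-5/3, 10/3)
3. X is the centroid of triangle MWZ ⇒ X = (-4/9, 17/9)
4. E is the centroid of triangle SXL ⇒ E = (5/27, 26/27)
2·[SZN] = 4, 2·[ENL] = 10/27
[SZN]:[ENL] = 4:10/27 = 54/5

[SZN]:[ENL] = 54/5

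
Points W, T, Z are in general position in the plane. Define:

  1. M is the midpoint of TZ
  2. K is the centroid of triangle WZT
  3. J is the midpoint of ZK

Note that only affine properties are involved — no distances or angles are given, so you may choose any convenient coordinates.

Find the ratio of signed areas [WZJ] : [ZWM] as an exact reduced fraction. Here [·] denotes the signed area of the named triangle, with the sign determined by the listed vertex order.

[WZJ]:[ZWM] = -1/3

Work in coordinates with W = (0, 0), T = (1, 0), Z = (0, 1).
1. M is the midpoint of TZ ⇒ M = (1/2, 1/2)
2. K is the centroid of triangle WZT ⇒ K = (1/3, 1/3)
3. J is the midpoint of ZK ⇒ J = (1/6, 2/3)
2·[WZJ] = -1/6, 2·[ZWM] = 1/2
[WZJ]:[ZWM] = -1/6:1/2 = -1/3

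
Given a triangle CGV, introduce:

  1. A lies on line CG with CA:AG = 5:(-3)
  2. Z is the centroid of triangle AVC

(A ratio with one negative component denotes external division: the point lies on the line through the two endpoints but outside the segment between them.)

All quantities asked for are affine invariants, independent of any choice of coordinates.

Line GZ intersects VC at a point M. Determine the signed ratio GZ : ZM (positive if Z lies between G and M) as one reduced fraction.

GZ:ZM = 1/5

Assign C = (0, 0), G = (1, 0), V = (0, 1) — the answer is frame-independent, so this choice is without loss of generality.
1. A lies on line CG with CA:AG = 5:(-3) ⇒ A = (5/2, 0)
2. Z is the centroid of triangle AVC ⇒ Z = (5/6, 1/3)
line GZ meets VC at M = (0, 2)
Z = G + t·(M−G) with t = 1/6, so GZ:ZM = 1/6:5/6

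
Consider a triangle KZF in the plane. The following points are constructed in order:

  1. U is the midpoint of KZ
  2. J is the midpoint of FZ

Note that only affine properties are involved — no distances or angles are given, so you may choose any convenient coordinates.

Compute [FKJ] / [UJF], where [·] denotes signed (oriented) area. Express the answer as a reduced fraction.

[FKJ]:[UJF] = 2

Set K = (0, 0), Z = (1, 0), F = (0, 1); any affine frame gives the same invariant.
1. U is the midpoint of KZ ⇒ U = (1/2, 0)
2. J is the midpoint of FZ ⇒ J = (1/2, 1/2)
2·[FKJ] = 1/2, 2·[UJF] = 1/4
[FKJ]:[UJF] = 1/2:1/4 = 2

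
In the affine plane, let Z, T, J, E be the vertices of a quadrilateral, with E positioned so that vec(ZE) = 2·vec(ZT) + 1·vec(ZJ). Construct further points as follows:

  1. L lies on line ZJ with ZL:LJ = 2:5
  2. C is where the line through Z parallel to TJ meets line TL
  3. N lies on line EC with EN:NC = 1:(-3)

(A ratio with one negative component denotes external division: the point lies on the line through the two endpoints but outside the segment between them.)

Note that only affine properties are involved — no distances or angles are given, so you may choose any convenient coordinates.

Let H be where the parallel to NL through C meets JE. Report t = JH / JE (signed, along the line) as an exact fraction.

t = 53/71

Choose coordinates Z = (0, 0), T = (1, 0), J = (0, 1), E = (2, 1).
1. L lies on line ZJ with ZL:LJ = 2:5 ⇒ L = (0, 2/7)
2. C is where the line through Z parallel to TJ meets line TL ⇒ C = (-2/5, 2/5)
3. N lies on line EC with EN:NC = 1:(-3) ⇒ N = (16/5, 13/10)
through C parallel to NL: direction (-16/5, -71/70); meets JE at H = (106/71, 1)
H = J + t·(E−J) with t = 53/71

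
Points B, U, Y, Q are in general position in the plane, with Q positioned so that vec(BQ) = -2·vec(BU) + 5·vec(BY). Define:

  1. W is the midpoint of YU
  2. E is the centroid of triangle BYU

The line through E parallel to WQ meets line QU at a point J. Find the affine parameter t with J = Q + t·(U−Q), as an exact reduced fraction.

Choose coordinates B = (0, 0), U = (1, 0), Y = (0, 1), Q = (-2, 5).
1. W is the midpoint of YU ⇒ W = (1/2, 1/2)
2. E is the centroid of triangle BYU ⇒ E = (1/3, 1/3)
through E parallel to WQ: direction (-5/2, 9/2); meets QU at J = (-11/2, 65/6)
J = Q + t·(U−Q) with t = -7/6

t = -7/6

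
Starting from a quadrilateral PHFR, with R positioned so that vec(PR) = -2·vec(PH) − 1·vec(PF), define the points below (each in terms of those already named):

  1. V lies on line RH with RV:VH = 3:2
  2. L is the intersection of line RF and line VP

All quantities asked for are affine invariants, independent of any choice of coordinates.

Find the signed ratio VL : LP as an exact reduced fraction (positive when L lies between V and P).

VL:LP = -6/5

Work in coordinates with P = (0, 0), H = (1, 0), F = (0, 1), R = (-2, -1).
1. V lies on line RH with RV:VH = 3:2 ⇒ V = (-1/5, -2/5)
2. L is the intersection of line RF and line VP ⇒ L = (1, 2)
L = V + t·(P−V) with t = 6, so VL:LP = t:(1−t) = 6:-5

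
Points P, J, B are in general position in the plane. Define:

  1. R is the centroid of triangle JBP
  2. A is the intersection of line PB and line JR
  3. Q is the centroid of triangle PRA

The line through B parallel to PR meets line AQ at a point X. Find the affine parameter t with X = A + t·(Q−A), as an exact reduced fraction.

t = -3/2

Choose coordinates P = (0, 0), J = (1, 0), B = (0, 1).
1. R is the centroid of triangle JBP ⇒ R = (1/3, 1/3)
2. A is the intersection of line PB and line JR ⇒ A = (0, 1/2)
3. Q is the centroid of triangle PRA ⇒ Q = (1/9, 5/18)
through B parallel to PR: direction (1/3, 1/3); meets AQ at X = (-1/6, 5/6)
X = A + t·(Q−A) with t = -3/2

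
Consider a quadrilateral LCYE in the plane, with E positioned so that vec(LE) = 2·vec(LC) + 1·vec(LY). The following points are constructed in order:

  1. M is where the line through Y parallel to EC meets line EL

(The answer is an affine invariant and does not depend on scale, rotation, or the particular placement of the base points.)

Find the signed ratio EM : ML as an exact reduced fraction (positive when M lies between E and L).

Work in coordinates with L = (0, 0), C = (1, 0), Y = (0, 1), E = (2, 1).
1. M is where the line through Y parallel to EC meets line EL ⇒ M = (-2, -1)
M = E + t·(L−E) with t = 2, so EM:ML = t:(1−t) = 2:-1

EM:ML = -2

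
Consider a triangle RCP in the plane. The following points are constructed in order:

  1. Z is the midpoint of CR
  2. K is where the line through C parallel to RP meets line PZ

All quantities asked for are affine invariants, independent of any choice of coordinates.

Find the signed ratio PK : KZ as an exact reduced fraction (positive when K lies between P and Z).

Choose coordinates R = (0, 0), C = (1, 0), P = (0, 1).
1. Z is the midpoint of CR ⇒ Z = (1/2, 0)
2. K is where the line through C parallel to RP meets line PZ ⇒ K = (1, -1)
K = P + t·(Z−P) with t = 2, so PK:KZ = t:(1−t) = 2:-1

PK:KZ = -2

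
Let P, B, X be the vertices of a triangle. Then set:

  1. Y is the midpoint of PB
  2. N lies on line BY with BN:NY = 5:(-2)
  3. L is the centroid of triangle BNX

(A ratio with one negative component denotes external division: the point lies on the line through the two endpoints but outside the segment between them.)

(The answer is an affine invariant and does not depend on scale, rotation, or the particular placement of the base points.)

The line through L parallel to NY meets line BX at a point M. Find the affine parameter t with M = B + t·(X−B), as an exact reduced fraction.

Work in coordinates with P = (0, 0), B = (1, 0), X = (0, 1).
1. Y is the midpoint of PB ⇒ Y = (1/2, 0)
2. N lies on line BY with BN:NY = 5:(-2) ⇒ N = (1/6, 0)
3. L is the centroid of triangle BNX ⇒ L = (7/18, 1/3)
through L parallel to NY: direction (1/3, 0); meets BX at M = (2/3, 1/3)
M = B + t·(X−B) with t = 1/3

t = 1/3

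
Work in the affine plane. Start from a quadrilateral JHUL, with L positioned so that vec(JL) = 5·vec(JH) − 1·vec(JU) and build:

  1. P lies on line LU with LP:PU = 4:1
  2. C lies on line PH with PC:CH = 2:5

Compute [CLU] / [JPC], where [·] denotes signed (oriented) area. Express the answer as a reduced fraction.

Work in coordinates with J = (0, 0), H = (1, 0), U = (0, 1), L = (5, -1).
1. P lies on line LU with LP:PU = 4:1 ⇒ P = (1, 3/5)
2. C lies on line PH with PC:CH = 2:5 ⇒ C = (1, 3/7)
2·[CLU] = 6/7, 2·[JPC] = -6/35
[CLU]:[JPC] = 6/7:-6/35 = -5

[CLU]:[JPC] = -5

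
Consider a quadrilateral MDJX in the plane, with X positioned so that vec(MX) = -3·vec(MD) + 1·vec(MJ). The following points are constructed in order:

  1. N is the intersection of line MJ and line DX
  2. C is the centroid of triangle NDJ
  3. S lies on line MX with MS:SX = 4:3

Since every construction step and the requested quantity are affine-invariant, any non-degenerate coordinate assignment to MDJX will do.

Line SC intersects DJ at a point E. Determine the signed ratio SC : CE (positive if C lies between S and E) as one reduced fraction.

Set M = (0, 0), D = (1, 0), J = (0, 1), X = (-3, 1); any affine frame gives the same invariant.
1. N is the intersection of line MJ and line DX ⇒ N = (0, 1/4)
2. C is the centroid of triangle NDJ ⇒ C = (1/3, 5/12)
3. S lies on line MX with MS:SX = 4:3 ⇒ S = (-12/7, 4/7)
line SC meets DJ at E = (32/53, 21/53)
C = S + t·(E−S) with t = 53/60, so SC:CE = 53/60:7/60

SC:CE = 53/7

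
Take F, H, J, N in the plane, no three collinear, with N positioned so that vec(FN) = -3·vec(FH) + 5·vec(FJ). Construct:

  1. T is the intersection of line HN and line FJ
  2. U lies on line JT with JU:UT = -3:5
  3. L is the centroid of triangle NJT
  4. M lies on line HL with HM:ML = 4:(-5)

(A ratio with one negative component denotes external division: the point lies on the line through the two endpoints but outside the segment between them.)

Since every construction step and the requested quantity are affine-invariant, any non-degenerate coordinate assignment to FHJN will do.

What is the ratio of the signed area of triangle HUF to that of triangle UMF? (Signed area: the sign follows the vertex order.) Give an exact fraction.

Set F = (0, 0), H = (1, 0), J = (0, 1), N = (-3, 5); any affine frame gives the same invariant.
1. T is the intersection of line HN and line FJ ⇒ T = (0, 5/4)
2. U lies on line JT with JU:UT = -3:5 ⇒ U = (0, 5/8)
3. L is the centroid of triangle NJT ⇒ L = (-1, 29/12)
4. M lies on line HL with HM:ML = 4:(-5) ⇒ M = (9, -29/3)
2·[HUF] = 5/8, 2·[UMF] = -45/8
[HUF]:[UMF] = 5/8:-45/8 = -1/9

[HUF]:[UMF] = -1/9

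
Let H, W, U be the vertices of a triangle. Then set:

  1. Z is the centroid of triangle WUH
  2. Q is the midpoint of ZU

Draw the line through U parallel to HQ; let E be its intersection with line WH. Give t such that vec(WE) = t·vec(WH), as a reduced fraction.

t = 5/4

Assign H = (0, 0), W = (1, 0), U = (0, 1) — the answer is frame-independent, so this choice is without loss of generality.
1. Z is the centroid of triangle WUH ⇒ Z = (1/3, 1/3)
2. Q is the midpoint of ZU ⇒ Q = (1/6, 2/3)
through U parallel to HQ: direction (1/6, 2/3); meets WH at E = (-1/4, 0)
E = W + t·(H−W) with t = 5/4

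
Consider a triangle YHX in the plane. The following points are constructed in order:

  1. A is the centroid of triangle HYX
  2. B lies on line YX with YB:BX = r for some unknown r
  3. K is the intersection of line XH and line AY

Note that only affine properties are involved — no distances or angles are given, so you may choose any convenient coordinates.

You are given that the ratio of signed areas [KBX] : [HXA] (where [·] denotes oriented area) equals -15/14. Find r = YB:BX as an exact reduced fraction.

Choose coordinates Y = (0, 0), H = (1, 0), X = (0, 1).
1. A is the centroid of triangle HYX ⇒ A = (1/3, 1/3)
2. With YB:BX = r, write λ = r/(r+1) so B = Y + λ·(X−Y); B is affine-linear in λ
3. K is the intersection of line XH and line AY ⇒ K = (1/2, 1/2)
Every point depending on B is an affine combination of B and λ-independent points, so each such coordinate is linear in λ; the λ² term in each signed area is a multiple of (X−Y)×(X−Y) = 0, so 2·[KBX] and 2·[HXA] are each linear in λ. Evaluating at λ=0 and λ=1:
  2·[KBX] = 1/2·λ − 1/2,   2·[HXA] = 1/3
So [KBX]:[HXA] = (1/2·λ − 1/2) / (1/3). Setting this equal to -15/14:
  1/2·λ − 1/2 = -15/14·(1/3)  ⇒  λ = 2/7
Then r = λ/(1−λ) = (2/7)/(5/7) = 2/5. Check: with r = 2/5, B = (0, 2/7) and [KBX]:[HXA] = -15/14 as required.

r = 2/5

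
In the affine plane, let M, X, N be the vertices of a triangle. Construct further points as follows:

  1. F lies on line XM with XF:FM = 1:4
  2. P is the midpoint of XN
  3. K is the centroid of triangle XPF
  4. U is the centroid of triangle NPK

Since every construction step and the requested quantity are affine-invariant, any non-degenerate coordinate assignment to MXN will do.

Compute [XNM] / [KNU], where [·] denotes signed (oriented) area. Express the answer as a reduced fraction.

Choose coordinates M = (0, 0), X = (1, 0), N = (0, 1).
1. F lies on line XM with XF:FM = 1:4 ⇒ F = (4/5, 0)
2. P is the midpoint of XN ⇒ P = (1/2, 1/2)
3. K is the centroid of triangle XPF ⇒ K = (23/30, 1/6)
4. U is the centroid of triangle NPK ⇒ U = (19/45, 5/9)
2·[XNM] = 1, 2·[KNU] = -1/90
[XNM]:[KNU] = 1:-1/90 = -90

[XNM]:[KNU] = -90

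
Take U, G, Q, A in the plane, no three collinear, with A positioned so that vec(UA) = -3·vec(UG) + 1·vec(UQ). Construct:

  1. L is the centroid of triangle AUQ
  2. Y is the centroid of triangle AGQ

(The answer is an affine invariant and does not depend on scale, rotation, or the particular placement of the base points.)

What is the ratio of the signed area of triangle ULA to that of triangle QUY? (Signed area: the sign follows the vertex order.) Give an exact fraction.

Choose coordinates U = (0, 0), G = (1, 0), Q = (0, 1), A = (-3, 1).
1. L is the centroid of triangle AUQ ⇒ L = (-1, 2/3)
2. Y is the centroid of triangle AGQ ⇒ Y = (-2/3, 2/3)
2·[ULA] = 1, 2·[QUY] = -2/3
[ULA]:[QUY] = 1:-2/3 = -3/2

[ULA]:[QUY] = -3/2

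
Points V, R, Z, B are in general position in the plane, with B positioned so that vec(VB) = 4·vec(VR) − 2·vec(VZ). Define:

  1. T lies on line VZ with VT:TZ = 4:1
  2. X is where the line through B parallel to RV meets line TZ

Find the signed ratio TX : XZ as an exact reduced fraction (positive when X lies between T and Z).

TX:XZ = -14/15

Work in coordinates with V = (0, 0), R = (1, 0), Z = (0, 1), B = (4, -2).
1. T lies on line VZ with VT:TZ = 4:1 ⇒ T = (0, 4/5)
2. X is where the line through B parallel to RV meets line TZ ⇒ X = (0, -2)
X = T + t·(Z−T) with t = -14, so TX:XZ = t:(1−t) = -14:15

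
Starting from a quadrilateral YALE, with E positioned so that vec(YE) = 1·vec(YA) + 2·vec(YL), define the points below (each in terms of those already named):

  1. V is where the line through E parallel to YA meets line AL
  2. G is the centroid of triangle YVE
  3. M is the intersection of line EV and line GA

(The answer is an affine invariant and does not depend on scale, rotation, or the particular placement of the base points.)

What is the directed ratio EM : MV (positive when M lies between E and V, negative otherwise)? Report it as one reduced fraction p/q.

Assign Y = (0, 0), A = (1, 0), L = (0, 1), E = (1, 2) — the answer is frame-independent, so this choice is without loss of generality.
1. V is where the line through E parallel to YA meets line AL ⇒ V = (-1, 2)
2. G is the centroid of triangle YVE ⇒ G = (0, 4/3)
3. M is the intersection of line EV and line GA ⇒ M = (-1/2, 2)
M = E + t·(V−E) with t = 3/4, so EM:MV = t:(1−t) = 3/4:1/4

EM:MV = 3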